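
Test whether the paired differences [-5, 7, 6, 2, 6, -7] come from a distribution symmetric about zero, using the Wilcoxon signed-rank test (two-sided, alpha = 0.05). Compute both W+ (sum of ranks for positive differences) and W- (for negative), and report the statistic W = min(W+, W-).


Step 1: Drop any zero differences (none here) and take |d_i|.
|d| = [5, 7, 6, 2, 6, 7]
Step 2: Midrank |d_i| (ties get averaged ranks).
ranks: |5|->2, |7|->5.5, |6|->3.5, |2|->1, |6|->3.5, |7|->5.5
Step 3: Attach original signs; sum ranks with positive sign and with negative sign.
W+ = 5.5 + 3.5 + 1 + 3.5 = 13.5
W- = 2 + 5.5 = 7.5
(Check: W+ + W- = 21 should equal n(n+1)/2 = 21.)
Step 4: Test statistic W = min(W+, W-) = 7.5.
Step 5: Ties in |d|, so use the tie-corrected normal approximation.
        E[W] = n(n+1)/4 = 6*7/4 = 10.5.
        Tie groups: |d|=6 (t=2), |d|=7 (t=2); sum(t^3 - t) = 12.
        Var[W] = n(n+1)(2n+1)/24 - sum(t^3-t)/48 = 546/24 - 12/48 = 22.5.
        z = (W - E[W]) / sqrt(Var[W]) = (7.5 - 10.5) / 4.7434 = -0.6325.
        Two-sided p = 2*Phi(z) = 0.527089.
Step 6: alpha = 0.05. fail to reject H0.

W+ = 13.5, W- = 7.5, W = min = 7.5, p = 0.527089, fail to reject H0.


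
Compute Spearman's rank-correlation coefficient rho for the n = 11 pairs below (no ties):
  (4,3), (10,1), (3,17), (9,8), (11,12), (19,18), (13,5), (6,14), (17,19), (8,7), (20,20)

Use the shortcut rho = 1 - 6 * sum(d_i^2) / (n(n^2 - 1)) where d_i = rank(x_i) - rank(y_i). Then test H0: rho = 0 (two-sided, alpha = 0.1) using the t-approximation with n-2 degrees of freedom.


Step 1: Rank x and y separately (midranks; no ties here).
rank(x): 4->2, 10->6, 3->1, 9->5, 11->7, 19->10, 13->8, 6->3, 17->9, 8->4, 20->11
rank(y): 3->2, 1->1, 17->8, 8->5, 12->6, 18->9, 5->3, 14->7, 19->10, 7->4, 20->11
Step 2: d_i = R_x(i) - R_y(i); compute d_i^2.
  (2-2)^2=0, (6-1)^2=25, (1-8)^2=49, (5-5)^2=0, (7-6)^2=1, (10-9)^2=1, (8-3)^2=25, (3-7)^2=16, (9-10)^2=1, (4-4)^2=0, (11-11)^2=0
sum(d^2) = 118.
Step 3: rho = 1 - 6*118 / (11*(11^2 - 1)) = 1 - 708/1320 = 0.463636.
Step 4: Under H0, t = rho * sqrt((n-2)/(1-rho^2)) = 1.5698 ~ t(9).
Step 5: Two-sided p-value from the t-distribution with 9 df = 0.150901.
Step 6: alpha = 0.1. fail to reject H0.

rho = 0.4636, p = 0.150901, fail to reject H0 at alpha = 0.1.


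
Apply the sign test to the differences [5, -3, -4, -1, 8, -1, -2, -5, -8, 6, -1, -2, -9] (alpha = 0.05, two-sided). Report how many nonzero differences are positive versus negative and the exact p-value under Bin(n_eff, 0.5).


Step 1: Discard zero differences. Original n = 13; n_eff = number of nonzero differences = 13.
Nonzero differences (with sign): +5, -3, -4, -1, +8, -1, -2, -5, -8, +6, -1, -2, -9
Step 2: Count signs: positive = 3, negative = 10.
Step 3: Under H0: P(positive) = 0.5, so the number of positives S ~ Bin(13, 0.5).
Step 4: Two-sided exact p-value = sum of Bin(13,0.5) probabilities at or below the observed probability = 0.092285.
Step 5: alpha = 0.05. fail to reject H0.

n_eff = 13, pos = 3, neg = 10, p = 0.092285, fail to reject H0.


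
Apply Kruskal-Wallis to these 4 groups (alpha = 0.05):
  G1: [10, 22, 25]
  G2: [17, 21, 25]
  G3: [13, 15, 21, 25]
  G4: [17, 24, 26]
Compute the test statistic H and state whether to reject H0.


Step 1: Combine all N = 13 observations and assign midranks.
sorted (value, group, rank): (10,G1,1), (13,G3,2), (15,G3,3), (17,G2,4.5), (17,G4,4.5), (21,G2,6.5), (21,G3,6.5), (22,G1,8), (24,G4,9), (25,G1,11), (25,G2,11), (25,G3,11), (26,G4,13)
Step 2: Sum ranks within each group.
R_1 = 20 (n_1 = 3)
R_2 = 22 (n_2 = 3)
R_3 = 22.5 (n_3 = 4)
R_4 = 26.5 (n_4 = 3)
Step 3: H = 12/(N(N+1)) * sum(R_i^2/n_i) - 3(N+1)
     = 12/(13*14) * (20^2/3 + 22^2/3 + 22.5^2/4 + 26.5^2/3) - 3*14
     = 0.065934 * 655.312 - 42
     = 1.207418.
Step 4: Ties present; correction factor C = 1 - 36/(13^3 - 13) = 0.983516. Corrected H = 1.207418 / 0.983516 = 1.227654.
Step 5: Under H0, H ~ chi^2(3); p-value = 0.746380.
Step 6: alpha = 0.05. fail to reject H0.

H = 1.2277, df = 3, p = 0.746380, fail to reject H0.


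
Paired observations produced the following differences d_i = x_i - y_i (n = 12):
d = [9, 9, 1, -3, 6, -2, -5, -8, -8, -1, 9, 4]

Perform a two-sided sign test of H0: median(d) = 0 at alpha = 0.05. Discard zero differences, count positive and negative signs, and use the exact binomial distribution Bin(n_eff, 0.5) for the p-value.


Step 1: Discard zero differences. Original n = 12; n_eff = number of nonzero differences = 12.
Nonzero differences (with sign): +9, +9, +1, -3, +6, -2, -5, -8, -8, -1, +9, +4
Step 2: Count signs: positive = 6, negative = 6.
Step 3: Under H0: P(positive) = 0.5, so the number of positives S ~ Bin(12, 0.5).
Step 4: Two-sided exact p-value = sum of Bin(12,0.5) probabilities at or below the observed probability = 1.000000.
Step 5: alpha = 0.05. fail to reject H0.

n_eff = 12, pos = 6, neg = 6, p = 1.000000, fail to reject H0.


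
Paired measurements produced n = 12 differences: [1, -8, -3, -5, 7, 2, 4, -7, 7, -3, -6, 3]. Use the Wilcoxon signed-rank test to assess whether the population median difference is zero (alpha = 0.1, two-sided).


Step 1: Drop any zero differences (none here) and take |d_i|.
|d| = [1, 8, 3, 5, 7, 2, 4, 7, 7, 3, 6, 3]
Step 2: Midrank |d_i| (ties get averaged ranks).
ranks: |1|->1, |8|->12, |3|->4, |5|->7, |7|->10, |2|->2, |4|->6, |7|->10, |7|->10, |3|->4, |6|->8, |3|->4
Step 3: Attach original signs; sum ranks with positive sign and with negative sign.
W+ = 1 + 10 + 2 + 6 + 10 + 4 = 33
W- = 12 + 4 + 7 + 10 + 4 + 8 = 45
(Check: W+ + W- = 78 should equal n(n+1)/2 = 78.)
Step 4: Test statistic W = min(W+, W-) = 33.
Step 5: Ties in |d|, so use the tie-corrected normal approximation.
        E[W] = n(n+1)/4 = 12*13/4 = 39.
        Tie groups: |d|=3 (t=3), |d|=7 (t=3); sum(t^3 - t) = 48.
        Var[W] = n(n+1)(2n+1)/24 - sum(t^3-t)/48 = 3900/24 - 48/48 = 161.5.
        z = (W - E[W]) / sqrt(Var[W]) = (33 - 39) / 12.7083 = -0.4721.
        Two-sided p = 2*Phi(z) = 0.636831.
Step 6: alpha = 0.1. fail to reject H0.

W+ = 33, W- = 45, W = min = 33, p = 0.636831, fail to reject H0.


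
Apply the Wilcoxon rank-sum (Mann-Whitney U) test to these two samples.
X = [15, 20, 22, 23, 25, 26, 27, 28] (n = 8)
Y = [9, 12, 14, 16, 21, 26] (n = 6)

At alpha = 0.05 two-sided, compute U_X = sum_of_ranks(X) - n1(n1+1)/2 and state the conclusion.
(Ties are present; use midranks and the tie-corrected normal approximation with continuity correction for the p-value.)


Step 1: Combine and sort all 14 observations; assign midranks.
sorted (value, group): (9,Y), (12,Y), (14,Y), (15,X), (16,Y), (20,X), (21,Y), (22,X), (23,X), (25,X), (26,X), (26,Y), (27,X), (28,X)
ranks: 9->1, 12->2, 14->3, 15->4, 16->5, 20->6, 21->7, 22->8, 23->9, 25->10, 26->11.5, 26->11.5, 27->13, 28->14
Step 2: Rank sum for X: R1 = 4 + 6 + 8 + 9 + 10 + 11.5 + 13 + 14 = 75.5.
Step 3: U_X = R1 - n1(n1+1)/2 = 75.5 - 8*9/2 = 75.5 - 36 = 39.5.
       U_Y = n1*n2 - U_X = 48 - 39.5 = 8.5.
Step 4: Ties are present, so use the tie-corrected normal approximation (with continuity correction) for the p-value.
Step 5: p-value = 0.052547; compare to alpha = 0.05. fail to reject H0.

U_X = 39.5, p = 0.052547, fail to reject H0 at alpha = 0.05.


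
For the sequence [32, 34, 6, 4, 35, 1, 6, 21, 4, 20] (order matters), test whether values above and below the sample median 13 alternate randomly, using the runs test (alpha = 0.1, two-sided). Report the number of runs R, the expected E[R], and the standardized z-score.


Step 1: Compute median = 13; label A = above, B = below.
Labels in order: AABBABBABA  (n_A = 5, n_B = 5)
Step 2: Count runs R = 7.
Step 3: Under H0 (random ordering), E[R] = 2*n_A*n_B/(n_A+n_B) + 1 = 2*5*5/10 + 1 = 6.0000.
        Var[R] = 2*n_A*n_B*(2*n_A*n_B - n_A - n_B) / ((n_A+n_B)^2 * (n_A+n_B-1)) = 2000/900 = 2.2222.
        SD[R] = 1.4907.
Step 4: Continuity-corrected z = (R - 0.5 - E[R]) / SD[R] = (7 - 0.5 - 6.0000) / 1.4907 = 0.3354.
Step 5: Two-sided p-value via normal approximation = 2*(1 - Phi(|z|)) = 0.737316.
Step 6: alpha = 0.1. fail to reject H0.

R = 7, z = 0.3354, p = 0.737316, fail to reject H0.


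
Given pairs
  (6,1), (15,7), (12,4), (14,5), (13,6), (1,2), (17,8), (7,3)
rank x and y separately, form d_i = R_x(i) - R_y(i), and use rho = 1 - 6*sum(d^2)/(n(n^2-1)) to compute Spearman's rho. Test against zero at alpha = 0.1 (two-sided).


Step 1: Rank x and y separately (midranks; no ties here).
rank(x): 6->2, 15->7, 12->4, 14->6, 13->5, 1->1, 17->8, 7->3
rank(y): 1->1, 7->7, 4->4, 5->5, 6->6, 2->2, 8->8, 3->3
Step 2: d_i = R_x(i) - R_y(i); compute d_i^2.
  (2-1)^2=1, (7-7)^2=0, (4-4)^2=0, (6-5)^2=1, (5-6)^2=1, (1-2)^2=1, (8-8)^2=0, (3-3)^2=0
sum(d^2) = 4.
Step 3: rho = 1 - 6*4 / (8*(8^2 - 1)) = 1 - 24/504 = 0.952381.
Step 4: Under H0, t = rho * sqrt((n-2)/(1-rho^2)) = 7.6509 ~ t(6).
Step 5: Two-sided p-value from the t-distribution with 6 df = 0.000260.
Step 6: alpha = 0.1. reject H0.

rho = 0.9524, p = 0.000260, reject H0 at alpha = 0.1.


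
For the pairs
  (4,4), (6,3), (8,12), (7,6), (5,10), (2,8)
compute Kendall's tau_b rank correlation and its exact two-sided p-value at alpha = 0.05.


Step 1: Enumerate the 15 unordered pairs (i,j) with i<j and classify each by sign(x_j-x_i) * sign(y_j-y_i).
  (1,2):dx=+2,dy=-1->D; (1,3):dx=+4,dy=+8->C; (1,4):dx=+3,dy=+2->C; (1,5):dx=+1,dy=+6->C
  (1,6):dx=-2,dy=+4->D; (2,3):dx=+2,dy=+9->C; (2,4):dx=+1,dy=+3->C; (2,5):dx=-1,dy=+7->D
  (2,6):dx=-4,dy=+5->D; (3,4):dx=-1,dy=-6->C; (3,5):dx=-3,dy=-2->C; (3,6):dx=-6,dy=-4->C
  (4,5):dx=-2,dy=+4->D; (4,6):dx=-5,dy=+2->D; (5,6):dx=-3,dy=-2->C
Step 2: C = 9, D = 6, total pairs = 15.
Step 3: tau = (C - D)/(n(n-1)/2) = (9 - 6)/15 = 0.200000.
Step 4: Exact two-sided p-value (enumerate n! = 720 permutations of y under H0): p = 0.719444.
Step 5: alpha = 0.05. fail to reject H0.

tau_b = 0.2000 (C=9, D=6), p = 0.719444, fail to reject H0.


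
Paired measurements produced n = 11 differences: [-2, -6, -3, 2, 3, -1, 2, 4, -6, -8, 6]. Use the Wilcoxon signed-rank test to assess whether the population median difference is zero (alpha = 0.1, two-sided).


Step 1: Drop any zero differences (none here) and take |d_i|.
|d| = [2, 6, 3, 2, 3, 1, 2, 4, 6, 8, 6]
Step 2: Midrank |d_i| (ties get averaged ranks).
ranks: |2|->3, |6|->9, |3|->5.5, |2|->3, |3|->5.5, |1|->1, |2|->3, |4|->7, |6|->9, |8|->11, |6|->9
Step 3: Attach original signs; sum ranks with positive sign and with negative sign.
W+ = 3 + 5.5 + 3 + 7 + 9 = 27.5
W- = 3 + 9 + 5.5 + 1 + 9 + 11 = 38.5
(Check: W+ + W- = 66 should equal n(n+1)/2 = 66.)
Step 4: Test statistic W = min(W+, W-) = 27.5.
Step 5: Ties in |d|, so use the tie-corrected normal approximation.
        E[W] = n(n+1)/4 = 11*12/4 = 33.
        Tie groups: |d|=2 (t=3), |d|=3 (t=2), |d|=6 (t=3); sum(t^3 - t) = 54.
        Var[W] = n(n+1)(2n+1)/24 - sum(t^3-t)/48 = 3036/24 - 54/48 = 125.375.
        z = (W - E[W]) / sqrt(Var[W]) = (27.5 - 33) / 11.1971 = -0.4912.
        Two-sided p = 2*Phi(z) = 0.623286.
Step 6: alpha = 0.1. fail to reject H0.

W+ = 27.5, W- = 38.5, W = min = 27.5, p = 0.623286, fail to reject H0.


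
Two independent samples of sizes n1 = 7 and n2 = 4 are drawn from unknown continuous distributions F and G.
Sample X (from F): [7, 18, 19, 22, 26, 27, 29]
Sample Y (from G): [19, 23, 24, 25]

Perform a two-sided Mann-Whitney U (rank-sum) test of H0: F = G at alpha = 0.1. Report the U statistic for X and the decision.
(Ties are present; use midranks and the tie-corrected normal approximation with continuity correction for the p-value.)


Step 1: Combine and sort all 11 observations; assign midranks.
sorted (value, group): (7,X), (18,X), (19,X), (19,Y), (22,X), (23,Y), (24,Y), (25,Y), (26,X), (27,X), (29,X)
ranks: 7->1, 18->2, 19->3.5, 19->3.5, 22->5, 23->6, 24->7, 25->8, 26->9, 27->10, 29->11
Step 2: Rank sum for X: R1 = 1 + 2 + 3.5 + 5 + 9 + 10 + 11 = 41.5.
Step 3: U_X = R1 - n1(n1+1)/2 = 41.5 - 7*8/2 = 41.5 - 28 = 13.5.
       U_Y = n1*n2 - U_X = 28 - 13.5 = 14.5.
Step 4: Ties are present, so use the tie-corrected normal approximation (with continuity correction) for the p-value.
Step 5: p-value = 1.000000; compare to alpha = 0.1. fail to reject H0.

U_X = 13.5, p = 1.000000, fail to reject H0 at alpha = 0.1.


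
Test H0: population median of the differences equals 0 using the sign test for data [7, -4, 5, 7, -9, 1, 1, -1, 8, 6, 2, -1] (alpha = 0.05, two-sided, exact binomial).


Step 1: Discard zero differences. Original n = 12; n_eff = number of nonzero differences = 12.
Nonzero differences (with sign): +7, -4, +5, +7, -9, +1, +1, -1, +8, +6, +2, -1
Step 2: Count signs: positive = 8, negative = 4.
Step 3: Under H0: P(positive) = 0.5, so the number of positives S ~ Bin(12, 0.5).
Step 4: Two-sided exact p-value = sum of Bin(12,0.5) probabilities at or below the observed probability = 0.387695.
Step 5: alpha = 0.05. fail to reject H0.

n_eff = 12, pos = 8, neg = 4, p = 0.387695, fail to reject H0.


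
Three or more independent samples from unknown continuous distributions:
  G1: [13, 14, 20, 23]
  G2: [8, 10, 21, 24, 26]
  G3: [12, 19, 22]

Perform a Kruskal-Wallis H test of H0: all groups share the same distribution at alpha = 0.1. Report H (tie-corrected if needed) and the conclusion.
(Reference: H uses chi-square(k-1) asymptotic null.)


Step 1: Combine all N = 12 observations and assign midranks.
sorted (value, group, rank): (8,G2,1), (10,G2,2), (12,G3,3), (13,G1,4), (14,G1,5), (19,G3,6), (20,G1,7), (21,G2,8), (22,G3,9), (23,G1,10), (24,G2,11), (26,G2,12)
Step 2: Sum ranks within each group.
R_1 = 26 (n_1 = 4)
R_2 = 34 (n_2 = 5)
R_3 = 18 (n_3 = 3)
Step 3: H = 12/(N(N+1)) * sum(R_i^2/n_i) - 3(N+1)
     = 12/(12*13) * (26^2/4 + 34^2/5 + 18^2/3) - 3*13
     = 0.076923 * 508.2 - 39
     = 0.092308.
Step 4: No ties, so H is used without correction.
Step 5: Under H0, H ~ chi^2(2); p-value = 0.954895.
Step 6: alpha = 0.1. fail to reject H0.

H = 0.0923, df = 2, p = 0.954895, fail to reject H0.


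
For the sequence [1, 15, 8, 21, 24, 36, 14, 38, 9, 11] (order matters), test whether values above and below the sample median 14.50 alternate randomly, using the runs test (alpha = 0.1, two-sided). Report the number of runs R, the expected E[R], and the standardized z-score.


Step 1: Compute median = 14.50; label A = above, B = below.
Labels in order: BABAAABABB  (n_A = 5, n_B = 5)
Step 2: Count runs R = 7.
Step 3: Under H0 (random ordering), E[R] = 2*n_A*n_B/(n_A+n_B) + 1 = 2*5*5/10 + 1 = 6.0000.
        Var[R] = 2*n_A*n_B*(2*n_A*n_B - n_A - n_B) / ((n_A+n_B)^2 * (n_A+n_B-1)) = 2000/900 = 2.2222.
        SD[R] = 1.4907.
Step 4: Continuity-corrected z = (R - 0.5 - E[R]) / SD[R] = (7 - 0.5 - 6.0000) / 1.4907 = 0.3354.
Step 5: Two-sided p-value via normal approximation = 2*(1 - Phi(|z|)) = 0.737316.
Step 6: alpha = 0.1. fail to reject H0.

R = 7, z = 0.3354, p = 0.737316, fail to reject H0.


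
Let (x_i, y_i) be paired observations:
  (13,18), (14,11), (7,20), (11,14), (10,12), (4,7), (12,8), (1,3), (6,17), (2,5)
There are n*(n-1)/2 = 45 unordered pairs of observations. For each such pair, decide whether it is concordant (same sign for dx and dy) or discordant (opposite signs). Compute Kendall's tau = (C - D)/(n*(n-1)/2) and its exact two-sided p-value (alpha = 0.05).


Step 1: Enumerate the 45 unordered pairs (i,j) with i<j and classify each by sign(x_j-x_i) * sign(y_j-y_i).
  (1,2):dx=+1,dy=-7->D; (1,3):dx=-6,dy=+2->D; (1,4):dx=-2,dy=-4->C; (1,5):dx=-3,dy=-6->C
  (1,6):dx=-9,dy=-11->C; (1,7):dx=-1,dy=-10->C; (1,8):dx=-12,dy=-15->C; (1,9):dx=-7,dy=-1->C
  (1,10):dx=-11,dy=-13->C; (2,3):dx=-7,dy=+9->D; (2,4):dx=-3,dy=+3->D; (2,5):dx=-4,dy=+1->D
  (2,6):dx=-10,dy=-4->C; (2,7):dx=-2,dy=-3->C; (2,8):dx=-13,dy=-8->C; (2,9):dx=-8,dy=+6->D
  (2,10):dx=-12,dy=-6->C; (3,4):dx=+4,dy=-6->D; (3,5):dx=+3,dy=-8->D; (3,6):dx=-3,dy=-13->C
  (3,7):dx=+5,dy=-12->D; (3,8):dx=-6,dy=-17->C; (3,9):dx=-1,dy=-3->C; (3,10):dx=-5,dy=-15->C
  (4,5):dx=-1,dy=-2->C; (4,6):dx=-7,dy=-7->C; (4,7):dx=+1,dy=-6->D; (4,8):dx=-10,dy=-11->C
  (4,9):dx=-5,dy=+3->D; (4,10):dx=-9,dy=-9->C; (5,6):dx=-6,dy=-5->C; (5,7):dx=+2,dy=-4->D
  (5,8):dx=-9,dy=-9->C; (5,9):dx=-4,dy=+5->D; (5,10):dx=-8,dy=-7->C; (6,7):dx=+8,dy=+1->C
  (6,8):dx=-3,dy=-4->C; (6,9):dx=+2,dy=+10->C; (6,10):dx=-2,dy=-2->C; (7,8):dx=-11,dy=-5->C
  (7,9):dx=-6,dy=+9->D; (7,10):dx=-10,dy=-3->C; (8,9):dx=+5,dy=+14->C; (8,10):dx=+1,dy=+2->C
  (9,10):dx=-4,dy=-12->C
Step 2: C = 31, D = 14, total pairs = 45.
Step 3: tau = (C - D)/(n(n-1)/2) = (31 - 14)/45 = 0.377778.
Step 4: Exact two-sided p-value (enumerate n! = 3628800 permutations of y under H0): p = 0.155742.
Step 5: alpha = 0.05. fail to reject H0.

tau_b = 0.3778 (C=31, D=14), p = 0.155742, fail to reject H0.


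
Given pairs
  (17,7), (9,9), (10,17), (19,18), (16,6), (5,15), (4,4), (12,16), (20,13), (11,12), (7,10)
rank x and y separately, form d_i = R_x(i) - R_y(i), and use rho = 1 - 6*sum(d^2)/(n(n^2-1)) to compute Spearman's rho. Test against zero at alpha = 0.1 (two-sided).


Step 1: Rank x and y separately (midranks; no ties here).
rank(x): 17->9, 9->4, 10->5, 19->10, 16->8, 5->2, 4->1, 12->7, 20->11, 11->6, 7->3
rank(y): 7->3, 9->4, 17->10, 18->11, 6->2, 15->8, 4->1, 16->9, 13->7, 12->6, 10->5
Step 2: d_i = R_x(i) - R_y(i); compute d_i^2.
  (9-3)^2=36, (4-4)^2=0, (5-10)^2=25, (10-11)^2=1, (8-2)^2=36, (2-8)^2=36, (1-1)^2=0, (7-9)^2=4, (11-7)^2=16, (6-6)^2=0, (3-5)^2=4
sum(d^2) = 158.
Step 3: rho = 1 - 6*158 / (11*(11^2 - 1)) = 1 - 948/1320 = 0.281818.
Step 4: Under H0, t = rho * sqrt((n-2)/(1-rho^2)) = 0.8812 ~ t(9).
Step 5: Two-sided p-value from the t-distribution with 9 df = 0.401145.
Step 6: alpha = 0.1. fail to reject H0.

rho = 0.2818, p = 0.401145, fail to reject H0 at alpha = 0.1.


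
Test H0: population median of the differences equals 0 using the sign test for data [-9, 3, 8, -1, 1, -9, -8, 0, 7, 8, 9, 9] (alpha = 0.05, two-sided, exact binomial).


Step 1: Discard zero differences. Original n = 12; n_eff = number of nonzero differences = 11.
Nonzero differences (with sign): -9, +3, +8, -1, +1, -9, -8, +7, +8, +9, +9
Step 2: Count signs: positive = 7, negative = 4.
Step 3: Under H0: P(positive) = 0.5, so the number of positives S ~ Bin(11, 0.5).
Step 4: Two-sided exact p-value = sum of Bin(11,0.5) probabilities at or below the observed probability = 0.548828.
Step 5: alpha = 0.05. fail to reject H0.

n_eff = 11, pos = 7, neg = 4, p = 0.548828, fail to reject H0.


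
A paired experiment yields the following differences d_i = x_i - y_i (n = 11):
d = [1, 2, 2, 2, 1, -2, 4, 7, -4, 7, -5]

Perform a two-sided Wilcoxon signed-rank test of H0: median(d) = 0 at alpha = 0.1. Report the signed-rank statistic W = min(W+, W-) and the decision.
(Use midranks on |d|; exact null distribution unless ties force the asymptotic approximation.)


Step 1: Drop any zero differences (none here) and take |d_i|.
|d| = [1, 2, 2, 2, 1, 2, 4, 7, 4, 7, 5]
Step 2: Midrank |d_i| (ties get averaged ranks).
ranks: |1|->1.5, |2|->4.5, |2|->4.5, |2|->4.5, |1|->1.5, |2|->4.5, |4|->7.5, |7|->10.5, |4|->7.5, |7|->10.5, |5|->9
Step 3: Attach original signs; sum ranks with positive sign and with negative sign.
W+ = 1.5 + 4.5 + 4.5 + 4.5 + 1.5 + 7.5 + 10.5 + 10.5 = 45
W- = 4.5 + 7.5 + 9 = 21
(Check: W+ + W- = 66 should equal n(n+1)/2 = 66.)
Step 4: Test statistic W = min(W+, W-) = 21.
Step 5: Ties in |d|, so use the tie-corrected normal approximation.
        E[W] = n(n+1)/4 = 11*12/4 = 33.
        Tie groups: |d|=1 (t=2), |d|=2 (t=4), |d|=4 (t=2), |d|=7 (t=2); sum(t^3 - t) = 78.
        Var[W] = n(n+1)(2n+1)/24 - sum(t^3-t)/48 = 3036/24 - 78/48 = 124.875.
        z = (W - E[W]) / sqrt(Var[W]) = (21 - 33) / 11.1747 = -1.0738.
        Two-sided p = 2*Phi(z) = 0.282890.
Step 6: alpha = 0.1. fail to reject H0.

W+ = 45, W- = 21, W = min = 21, p = 0.282890, fail to reject H0.


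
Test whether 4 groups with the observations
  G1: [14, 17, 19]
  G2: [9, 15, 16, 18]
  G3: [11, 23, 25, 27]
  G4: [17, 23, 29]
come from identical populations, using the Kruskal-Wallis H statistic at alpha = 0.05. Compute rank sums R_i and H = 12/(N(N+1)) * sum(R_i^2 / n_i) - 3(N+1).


Step 1: Combine all N = 14 observations and assign midranks.
sorted (value, group, rank): (9,G2,1), (11,G3,2), (14,G1,3), (15,G2,4), (16,G2,5), (17,G1,6.5), (17,G4,6.5), (18,G2,8), (19,G1,9), (23,G3,10.5), (23,G4,10.5), (25,G3,12), (27,G3,13), (29,G4,14)
Step 2: Sum ranks within each group.
R_1 = 18.5 (n_1 = 3)
R_2 = 18 (n_2 = 4)
R_3 = 37.5 (n_3 = 4)
R_4 = 31 (n_4 = 3)
Step 3: H = 12/(N(N+1)) * sum(R_i^2/n_i) - 3(N+1)
     = 12/(14*15) * (18.5^2/3 + 18^2/4 + 37.5^2/4 + 31^2/3) - 3*15
     = 0.057143 * 866.979 - 45
     = 4.541667.
Step 4: Ties present; correction factor C = 1 - 12/(14^3 - 14) = 0.995604. Corrected H = 4.541667 / 0.995604 = 4.561718.
Step 5: Under H0, H ~ chi^2(3); p-value = 0.206851.
Step 6: alpha = 0.05. fail to reject H0.

H = 4.5617, df = 3, p = 0.206851, fail to reject H0.


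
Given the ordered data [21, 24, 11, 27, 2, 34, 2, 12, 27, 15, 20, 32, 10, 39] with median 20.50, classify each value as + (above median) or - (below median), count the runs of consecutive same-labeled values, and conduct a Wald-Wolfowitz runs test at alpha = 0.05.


Step 1: Compute median = 20.50; label A = above, B = below.
Labels in order: AABABABBABBABA  (n_A = 7, n_B = 7)
Step 2: Count runs R = 11.
Step 3: Under H0 (random ordering), E[R] = 2*n_A*n_B/(n_A+n_B) + 1 = 2*7*7/14 + 1 = 8.0000.
        Var[R] = 2*n_A*n_B*(2*n_A*n_B - n_A - n_B) / ((n_A+n_B)^2 * (n_A+n_B-1)) = 8232/2548 = 3.2308.
        SD[R] = 1.7974.
Step 4: Continuity-corrected z = (R - 0.5 - E[R]) / SD[R] = (11 - 0.5 - 8.0000) / 1.7974 = 1.3909.
Step 5: Two-sided p-value via normal approximation = 2*(1 - Phi(|z|)) = 0.164264.
Step 6: alpha = 0.05. fail to reject H0.

R = 11, z = 1.3909, p = 0.164264, fail to reject H0.


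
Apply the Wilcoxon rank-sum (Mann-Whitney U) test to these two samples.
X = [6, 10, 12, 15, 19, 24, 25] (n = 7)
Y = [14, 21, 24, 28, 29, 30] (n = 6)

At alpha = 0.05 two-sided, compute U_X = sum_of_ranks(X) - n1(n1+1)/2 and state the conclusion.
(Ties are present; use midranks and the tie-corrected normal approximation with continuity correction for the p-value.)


Step 1: Combine and sort all 13 observations; assign midranks.
sorted (value, group): (6,X), (10,X), (12,X), (14,Y), (15,X), (19,X), (21,Y), (24,X), (24,Y), (25,X), (28,Y), (29,Y), (30,Y)
ranks: 6->1, 10->2, 12->3, 14->4, 15->5, 19->6, 21->7, 24->8.5, 24->8.5, 25->10, 28->11, 29->12, 30->13
Step 2: Rank sum for X: R1 = 1 + 2 + 3 + 5 + 6 + 8.5 + 10 = 35.5.
Step 3: U_X = R1 - n1(n1+1)/2 = 35.5 - 7*8/2 = 35.5 - 28 = 7.5.
       U_Y = n1*n2 - U_X = 42 - 7.5 = 34.5.
Step 4: Ties are present, so use the tie-corrected normal approximation (with continuity correction) for the p-value.
Step 5: p-value = 0.062928; compare to alpha = 0.05. fail to reject H0.

U_X = 7.5, p = 0.062928, fail to reject H0 at alpha = 0.05.


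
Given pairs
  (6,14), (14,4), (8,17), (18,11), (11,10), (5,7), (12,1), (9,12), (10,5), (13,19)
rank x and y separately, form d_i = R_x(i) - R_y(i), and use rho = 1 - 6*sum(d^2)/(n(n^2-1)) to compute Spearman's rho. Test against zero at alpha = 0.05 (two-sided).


Step 1: Rank x and y separately (midranks; no ties here).
rank(x): 6->2, 14->9, 8->3, 18->10, 11->6, 5->1, 12->7, 9->4, 10->5, 13->8
rank(y): 14->8, 4->2, 17->9, 11->6, 10->5, 7->4, 1->1, 12->7, 5->3, 19->10
Step 2: d_i = R_x(i) - R_y(i); compute d_i^2.
  (2-8)^2=36, (9-2)^2=49, (3-9)^2=36, (10-6)^2=16, (6-5)^2=1, (1-4)^2=9, (7-1)^2=36, (4-7)^2=9, (5-3)^2=4, (8-10)^2=4
sum(d^2) = 200.
Step 3: rho = 1 - 6*200 / (10*(10^2 - 1)) = 1 - 1200/990 = -0.212121.
Step 4: Under H0, t = rho * sqrt((n-2)/(1-rho^2)) = -0.6139 ~ t(8).
Step 5: Two-sided p-value from the t-distribution with 8 df = 0.556306.
Step 6: alpha = 0.05. fail to reject H0.

rho = -0.2121, p = 0.556306, fail to reject H0 at alpha = 0.05.


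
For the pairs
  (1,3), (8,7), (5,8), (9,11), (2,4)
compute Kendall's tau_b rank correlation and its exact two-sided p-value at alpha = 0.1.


Step 1: Enumerate the 10 unordered pairs (i,j) with i<j and classify each by sign(x_j-x_i) * sign(y_j-y_i).
  (1,2):dx=+7,dy=+4->C; (1,3):dx=+4,dy=+5->C; (1,4):dx=+8,dy=+8->C; (1,5):dx=+1,dy=+1->C
  (2,3):dx=-3,dy=+1->D; (2,4):dx=+1,dy=+4->C; (2,5):dx=-6,dy=-3->C; (3,4):dx=+4,dy=+3->C
  (3,5):dx=-3,dy=-4->C; (4,5):dx=-7,dy=-7->C
Step 2: C = 9, D = 1, total pairs = 10.
Step 3: tau = (C - D)/(n(n-1)/2) = (9 - 1)/10 = 0.800000.
Step 4: Exact two-sided p-value (enumerate n! = 120 permutations of y under H0): p = 0.083333.
Step 5: alpha = 0.1. reject H0.

tau_b = 0.8000 (C=9, D=1), p = 0.083333, reject H0.


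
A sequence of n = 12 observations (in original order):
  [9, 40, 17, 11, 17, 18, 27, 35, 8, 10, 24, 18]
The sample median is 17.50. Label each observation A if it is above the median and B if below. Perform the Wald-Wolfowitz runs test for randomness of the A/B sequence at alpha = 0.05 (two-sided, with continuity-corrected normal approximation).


Step 1: Compute median = 17.50; label A = above, B = below.
Labels in order: BABBBAAABBAA  (n_A = 6, n_B = 6)
Step 2: Count runs R = 6.
Step 3: Under H0 (random ordering), E[R] = 2*n_A*n_B/(n_A+n_B) + 1 = 2*6*6/12 + 1 = 7.0000.
        Var[R] = 2*n_A*n_B*(2*n_A*n_B - n_A - n_B) / ((n_A+n_B)^2 * (n_A+n_B-1)) = 4320/1584 = 2.7273.
        SD[R] = 1.6514.
Step 4: Continuity-corrected z = (R + 0.5 - E[R]) / SD[R] = (6 + 0.5 - 7.0000) / 1.6514 = -0.3028.
Step 5: Two-sided p-value via normal approximation = 2*(1 - Phi(|z|)) = 0.762069.
Step 6: alpha = 0.05. fail to reject H0.

R = 6, z = -0.3028, p = 0.762069, fail to reject H0.


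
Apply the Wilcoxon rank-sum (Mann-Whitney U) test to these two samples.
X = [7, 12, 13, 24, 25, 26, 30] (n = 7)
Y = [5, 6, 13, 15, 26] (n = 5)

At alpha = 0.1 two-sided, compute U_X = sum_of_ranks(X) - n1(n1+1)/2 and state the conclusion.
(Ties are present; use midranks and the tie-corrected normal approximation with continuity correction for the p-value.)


Step 1: Combine and sort all 12 observations; assign midranks.
sorted (value, group): (5,Y), (6,Y), (7,X), (12,X), (13,X), (13,Y), (15,Y), (24,X), (25,X), (26,X), (26,Y), (30,X)
ranks: 5->1, 6->2, 7->3, 12->4, 13->5.5, 13->5.5, 15->7, 24->8, 25->9, 26->10.5, 26->10.5, 30->12
Step 2: Rank sum for X: R1 = 3 + 4 + 5.5 + 8 + 9 + 10.5 + 12 = 52.
Step 3: U_X = R1 - n1(n1+1)/2 = 52 - 7*8/2 = 52 - 28 = 24.
       U_Y = n1*n2 - U_X = 35 - 24 = 11.
Step 4: Ties are present, so use the tie-corrected normal approximation (with continuity correction) for the p-value.
Step 5: p-value = 0.328162; compare to alpha = 0.1. fail to reject H0.

U_X = 24, p = 0.328162, fail to reject H0 at alpha = 0.1.


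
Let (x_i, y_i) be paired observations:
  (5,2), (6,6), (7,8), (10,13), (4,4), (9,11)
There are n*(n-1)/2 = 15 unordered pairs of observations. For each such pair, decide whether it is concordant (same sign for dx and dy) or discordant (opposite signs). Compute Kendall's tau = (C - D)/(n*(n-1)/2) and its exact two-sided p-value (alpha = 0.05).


Step 1: Enumerate the 15 unordered pairs (i,j) with i<j and classify each by sign(x_j-x_i) * sign(y_j-y_i).
  (1,2):dx=+1,dy=+4->C; (1,3):dx=+2,dy=+6->C; (1,4):dx=+5,dy=+11->C; (1,5):dx=-1,dy=+2->D
  (1,6):dx=+4,dy=+9->C; (2,3):dx=+1,dy=+2->C; (2,4):dx=+4,dy=+7->C; (2,5):dx=-2,dy=-2->C
  (2,6):dx=+3,dy=+5->C; (3,4):dx=+3,dy=+5->C; (3,5):dx=-3,dy=-4->C; (3,6):dx=+2,dy=+3->C
  (4,5):dx=-6,dy=-9->C; (4,6):dx=-1,dy=-2->C; (5,6):dx=+5,dy=+7->C
Step 2: C = 14, D = 1, total pairs = 15.
Step 3: tau = (C - D)/(n(n-1)/2) = (14 - 1)/15 = 0.866667.
Step 4: Exact two-sided p-value (enumerate n! = 720 permutations of y under H0): p = 0.016667.
Step 5: alpha = 0.05. reject H0.

tau_b = 0.8667 (C=14, D=1), p = 0.016667, reject H0.


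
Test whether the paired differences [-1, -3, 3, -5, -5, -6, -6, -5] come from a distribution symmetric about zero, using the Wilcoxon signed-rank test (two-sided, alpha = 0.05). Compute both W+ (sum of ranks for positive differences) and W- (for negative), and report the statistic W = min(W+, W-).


Step 1: Drop any zero differences (none here) and take |d_i|.
|d| = [1, 3, 3, 5, 5, 6, 6, 5]
Step 2: Midrank |d_i| (ties get averaged ranks).
ranks: |1|->1, |3|->2.5, |3|->2.5, |5|->5, |5|->5, |6|->7.5, |6|->7.5, |5|->5
Step 3: Attach original signs; sum ranks with positive sign and with negative sign.
W+ = 2.5 = 2.5
W- = 1 + 2.5 + 5 + 5 + 7.5 + 7.5 + 5 = 33.5
(Check: W+ + W- = 36 should equal n(n+1)/2 = 36.)
Step 4: Test statistic W = min(W+, W-) = 2.5.
Step 5: Ties in |d|, so use the tie-corrected normal approximation.
        E[W] = n(n+1)/4 = 8*9/4 = 18.
        Tie groups: |d|=3 (t=2), |d|=5 (t=3), |d|=6 (t=2); sum(t^3 - t) = 36.
        Var[W] = n(n+1)(2n+1)/24 - sum(t^3-t)/48 = 1224/24 - 36/48 = 50.25.
        z = (W - E[W]) / sqrt(Var[W]) = (2.5 - 18) / 7.0887 = -2.1866.
        Two-sided p = 2*Phi(z) = 0.028774.
Step 6: alpha = 0.05. reject H0.

W+ = 2.5, W- = 33.5, W = min = 2.5, p = 0.028774, reject H0.


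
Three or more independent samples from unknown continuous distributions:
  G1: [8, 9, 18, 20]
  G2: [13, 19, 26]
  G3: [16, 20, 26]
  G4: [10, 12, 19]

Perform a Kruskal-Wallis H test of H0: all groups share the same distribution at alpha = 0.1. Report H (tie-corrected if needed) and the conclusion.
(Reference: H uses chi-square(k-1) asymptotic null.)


Step 1: Combine all N = 13 observations and assign midranks.
sorted (value, group, rank): (8,G1,1), (9,G1,2), (10,G4,3), (12,G4,4), (13,G2,5), (16,G3,6), (18,G1,7), (19,G2,8.5), (19,G4,8.5), (20,G1,10.5), (20,G3,10.5), (26,G2,12.5), (26,G3,12.5)
Step 2: Sum ranks within each group.
R_1 = 20.5 (n_1 = 4)
R_2 = 26 (n_2 = 3)
R_3 = 29 (n_3 = 3)
R_4 = 15.5 (n_4 = 3)
Step 3: H = 12/(N(N+1)) * sum(R_i^2/n_i) - 3(N+1)
     = 12/(13*14) * (20.5^2/4 + 26^2/3 + 29^2/3 + 15.5^2/3) - 3*14
     = 0.065934 * 690.812 - 42
     = 3.548077.
Step 4: Ties present; correction factor C = 1 - 18/(13^3 - 13) = 0.991758. Corrected H = 3.548077 / 0.991758 = 3.577562.
Step 5: Under H0, H ~ chi^2(3); p-value = 0.310841.
Step 6: alpha = 0.1. fail to reject H0.

H = 3.5776, df = 3, p = 0.310841, fail to reject H0.


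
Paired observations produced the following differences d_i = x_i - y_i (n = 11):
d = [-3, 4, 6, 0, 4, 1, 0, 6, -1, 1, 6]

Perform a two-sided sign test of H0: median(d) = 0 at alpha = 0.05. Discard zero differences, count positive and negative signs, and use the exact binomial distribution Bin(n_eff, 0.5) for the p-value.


Step 1: Discard zero differences. Original n = 11; n_eff = number of nonzero differences = 9.
Nonzero differences (with sign): -3, +4, +6, +4, +1, +6, -1, +1, +6
Step 2: Count signs: positive = 7, negative = 2.
Step 3: Under H0: P(positive) = 0.5, so the number of positives S ~ Bin(9, 0.5).
Step 4: Two-sided exact p-value = sum of Bin(9,0.5) probabilities at or below the observed probability = 0.179688.
Step 5: alpha = 0.05. fail to reject H0.

n_eff = 9, pos = 7, neg = 2, p = 0.179688, fail to reject H0.


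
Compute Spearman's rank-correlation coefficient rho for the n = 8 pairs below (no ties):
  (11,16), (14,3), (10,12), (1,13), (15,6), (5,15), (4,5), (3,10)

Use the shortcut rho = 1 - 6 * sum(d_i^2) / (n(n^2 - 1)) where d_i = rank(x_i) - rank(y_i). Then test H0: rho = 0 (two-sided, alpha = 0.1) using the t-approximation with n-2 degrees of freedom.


Step 1: Rank x and y separately (midranks; no ties here).
rank(x): 11->6, 14->7, 10->5, 1->1, 15->8, 5->4, 4->3, 3->2
rank(y): 16->8, 3->1, 12->5, 13->6, 6->3, 15->7, 5->2, 10->4
Step 2: d_i = R_x(i) - R_y(i); compute d_i^2.
  (6-8)^2=4, (7-1)^2=36, (5-5)^2=0, (1-6)^2=25, (8-3)^2=25, (4-7)^2=9, (3-2)^2=1, (2-4)^2=4
sum(d^2) = 104.
Step 3: rho = 1 - 6*104 / (8*(8^2 - 1)) = 1 - 624/504 = -0.238095.
Step 4: Under H0, t = rho * sqrt((n-2)/(1-rho^2)) = -0.6005 ~ t(6).
Step 5: Two-sided p-value from the t-distribution with 6 df = 0.570156.
Step 6: alpha = 0.1. fail to reject H0.

rho = -0.2381, p = 0.570156, fail to reject H0 at alpha = 0.1.


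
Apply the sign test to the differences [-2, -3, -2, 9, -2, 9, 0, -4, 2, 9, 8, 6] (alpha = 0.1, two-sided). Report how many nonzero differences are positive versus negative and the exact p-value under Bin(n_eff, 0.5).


Step 1: Discard zero differences. Original n = 12; n_eff = number of nonzero differences = 11.
Nonzero differences (with sign): -2, -3, -2, +9, -2, +9, -4, +2, +9, +8, +6
Step 2: Count signs: positive = 6, negative = 5.
Step 3: Under H0: P(positive) = 0.5, so the number of positives S ~ Bin(11, 0.5).
Step 4: Two-sided exact p-value = sum of Bin(11,0.5) probabilities at or below the observed probability = 1.000000.
Step 5: alpha = 0.1. fail to reject H0.

n_eff = 11, pos = 6, neg = 5, p = 1.000000, fail to reject H0.


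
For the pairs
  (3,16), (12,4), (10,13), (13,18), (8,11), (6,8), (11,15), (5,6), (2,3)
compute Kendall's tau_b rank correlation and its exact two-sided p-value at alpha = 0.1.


Step 1: Enumerate the 36 unordered pairs (i,j) with i<j and classify each by sign(x_j-x_i) * sign(y_j-y_i).
  (1,2):dx=+9,dy=-12->D; (1,3):dx=+7,dy=-3->D; (1,4):dx=+10,dy=+2->C; (1,5):dx=+5,dy=-5->D
  (1,6):dx=+3,dy=-8->D; (1,7):dx=+8,dy=-1->D; (1,8):dx=+2,dy=-10->D; (1,9):dx=-1,dy=-13->C
  (2,3):dx=-2,dy=+9->D; (2,4):dx=+1,dy=+14->C; (2,5):dx=-4,dy=+7->D; (2,6):dx=-6,dy=+4->D
  (2,7):dx=-1,dy=+11->D; (2,8):dx=-7,dy=+2->D; (2,9):dx=-10,dy=-1->C; (3,4):dx=+3,dy=+5->C
  (3,5):dx=-2,dy=-2->C; (3,6):dx=-4,dy=-5->C; (3,7):dx=+1,dy=+2->C; (3,8):dx=-5,dy=-7->C
  (3,9):dx=-8,dy=-10->C; (4,5):dx=-5,dy=-7->C; (4,6):dx=-7,dy=-10->C; (4,7):dx=-2,dy=-3->C
  (4,8):dx=-8,dy=-12->C; (4,9):dx=-11,dy=-15->C; (5,6):dx=-2,dy=-3->C; (5,7):dx=+3,dy=+4->C
  (5,8):dx=-3,dy=-5->C; (5,9):dx=-6,dy=-8->C; (6,7):dx=+5,dy=+7->C; (6,8):dx=-1,dy=-2->C
  (6,9):dx=-4,dy=-5->C; (7,8):dx=-6,dy=-9->C; (7,9):dx=-9,dy=-12->C; (8,9):dx=-3,dy=-3->C
Step 2: C = 25, D = 11, total pairs = 36.
Step 3: tau = (C - D)/(n(n-1)/2) = (25 - 11)/36 = 0.388889.
Step 4: Exact two-sided p-value (enumerate n! = 362880 permutations of y under H0): p = 0.180181.
Step 5: alpha = 0.1. fail to reject H0.

tau_b = 0.3889 (C=25, D=11), p = 0.180181, fail to reject H0.


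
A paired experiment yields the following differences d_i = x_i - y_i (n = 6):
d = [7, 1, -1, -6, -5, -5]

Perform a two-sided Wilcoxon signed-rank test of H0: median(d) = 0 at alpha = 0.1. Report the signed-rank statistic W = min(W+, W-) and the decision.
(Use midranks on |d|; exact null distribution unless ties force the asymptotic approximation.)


Step 1: Drop any zero differences (none here) and take |d_i|.
|d| = [7, 1, 1, 6, 5, 5]
Step 2: Midrank |d_i| (ties get averaged ranks).
ranks: |7|->6, |1|->1.5, |1|->1.5, |6|->5, |5|->3.5, |5|->3.5
Step 3: Attach original signs; sum ranks with positive sign and with negative sign.
W+ = 6 + 1.5 = 7.5
W- = 1.5 + 5 + 3.5 + 3.5 = 13.5
(Check: W+ + W- = 21 should equal n(n+1)/2 = 21.)
Step 4: Test statistic W = min(W+, W-) = 7.5.
Step 5: Ties in |d|, so use the tie-corrected normal approximation.
        E[W] = n(n+1)/4 = 6*7/4 = 10.5.
        Tie groups: |d|=1 (t=2), |d|=5 (t=2); sum(t^3 - t) = 12.
        Var[W] = n(n+1)(2n+1)/24 - sum(t^3-t)/48 = 546/24 - 12/48 = 22.5.
        z = (W - E[W]) / sqrt(Var[W]) = (7.5 - 10.5) / 4.7434 = -0.6325.
        Two-sided p = 2*Phi(z) = 0.527089.
Step 6: alpha = 0.1. fail to reject H0.

W+ = 7.5, W- = 13.5, W = min = 7.5, p = 0.527089, fail to reject H0.


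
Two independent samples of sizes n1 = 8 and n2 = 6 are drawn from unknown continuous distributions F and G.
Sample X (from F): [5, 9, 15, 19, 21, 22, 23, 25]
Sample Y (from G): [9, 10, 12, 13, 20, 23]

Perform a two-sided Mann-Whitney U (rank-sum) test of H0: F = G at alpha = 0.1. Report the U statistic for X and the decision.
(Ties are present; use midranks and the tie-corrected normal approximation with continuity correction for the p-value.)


Step 1: Combine and sort all 14 observations; assign midranks.
sorted (value, group): (5,X), (9,X), (9,Y), (10,Y), (12,Y), (13,Y), (15,X), (19,X), (20,Y), (21,X), (22,X), (23,X), (23,Y), (25,X)
ranks: 5->1, 9->2.5, 9->2.5, 10->4, 12->5, 13->6, 15->7, 19->8, 20->9, 21->10, 22->11, 23->12.5, 23->12.5, 25->14
Step 2: Rank sum for X: R1 = 1 + 2.5 + 7 + 8 + 10 + 11 + 12.5 + 14 = 66.
Step 3: U_X = R1 - n1(n1+1)/2 = 66 - 8*9/2 = 66 - 36 = 30.
       U_Y = n1*n2 - U_X = 48 - 30 = 18.
Step 4: Ties are present, so use the tie-corrected normal approximation (with continuity correction) for the p-value.
Step 5: p-value = 0.476705; compare to alpha = 0.1. fail to reject H0.

U_X = 30, p = 0.476705, fail to reject H0 at alpha = 0.1.


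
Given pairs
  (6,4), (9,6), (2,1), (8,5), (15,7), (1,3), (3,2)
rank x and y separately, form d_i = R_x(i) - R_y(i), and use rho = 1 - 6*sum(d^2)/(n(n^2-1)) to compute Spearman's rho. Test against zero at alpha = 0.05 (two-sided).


Step 1: Rank x and y separately (midranks; no ties here).
rank(x): 6->4, 9->6, 2->2, 8->5, 15->7, 1->1, 3->3
rank(y): 4->4, 6->6, 1->1, 5->5, 7->7, 3->3, 2->2
Step 2: d_i = R_x(i) - R_y(i); compute d_i^2.
  (4-4)^2=0, (6-6)^2=0, (2-1)^2=1, (5-5)^2=0, (7-7)^2=0, (1-3)^2=4, (3-2)^2=1
sum(d^2) = 6.
Step 3: rho = 1 - 6*6 / (7*(7^2 - 1)) = 1 - 36/336 = 0.892857.
Step 4: Under H0, t = rho * sqrt((n-2)/(1-rho^2)) = 4.4333 ~ t(5).
Step 5: Two-sided p-value from the t-distribution with 5 df = 0.006807.
Step 6: alpha = 0.05. reject H0.

rho = 0.8929, p = 0.006807, reject H0 at alpha = 0.05.


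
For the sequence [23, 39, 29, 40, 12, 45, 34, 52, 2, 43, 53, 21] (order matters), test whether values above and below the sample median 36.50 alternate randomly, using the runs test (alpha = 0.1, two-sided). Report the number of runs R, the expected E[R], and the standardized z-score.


Step 1: Compute median = 36.50; label A = above, B = below.
Labels in order: BABABABABAAB  (n_A = 6, n_B = 6)
Step 2: Count runs R = 11.
Step 3: Under H0 (random ordering), E[R] = 2*n_A*n_B/(n_A+n_B) + 1 = 2*6*6/12 + 1 = 7.0000.
        Var[R] = 2*n_A*n_B*(2*n_A*n_B - n_A - n_B) / ((n_A+n_B)^2 * (n_A+n_B-1)) = 4320/1584 = 2.7273.
        SD[R] = 1.6514.
Step 4: Continuity-corrected z = (R - 0.5 - E[R]) / SD[R] = (11 - 0.5 - 7.0000) / 1.6514 = 2.1194.
Step 5: Two-sided p-value via normal approximation = 2*(1 - Phi(|z|)) = 0.034060.
Step 6: alpha = 0.1. reject H0.

R = 11, z = 2.1194, p = 0.034060, reject H0.


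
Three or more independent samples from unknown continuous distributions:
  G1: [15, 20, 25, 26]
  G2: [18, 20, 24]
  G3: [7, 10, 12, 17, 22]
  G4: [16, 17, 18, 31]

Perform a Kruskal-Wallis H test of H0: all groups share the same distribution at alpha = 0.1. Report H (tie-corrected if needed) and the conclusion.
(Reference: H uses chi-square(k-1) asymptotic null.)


Step 1: Combine all N = 16 observations and assign midranks.
sorted (value, group, rank): (7,G3,1), (10,G3,2), (12,G3,3), (15,G1,4), (16,G4,5), (17,G3,6.5), (17,G4,6.5), (18,G2,8.5), (18,G4,8.5), (20,G1,10.5), (20,G2,10.5), (22,G3,12), (24,G2,13), (25,G1,14), (26,G1,15), (31,G4,16)
Step 2: Sum ranks within each group.
R_1 = 43.5 (n_1 = 4)
R_2 = 32 (n_2 = 3)
R_3 = 24.5 (n_3 = 5)
R_4 = 36 (n_4 = 4)
Step 3: H = 12/(N(N+1)) * sum(R_i^2/n_i) - 3(N+1)
     = 12/(16*17) * (43.5^2/4 + 32^2/3 + 24.5^2/5 + 36^2/4) - 3*17
     = 0.044118 * 1258.45 - 51
     = 4.519669.
Step 4: Ties present; correction factor C = 1 - 18/(16^3 - 16) = 0.995588. Corrected H = 4.519669 / 0.995588 = 4.539697.
Step 5: Under H0, H ~ chi^2(3); p-value = 0.208777.
Step 6: alpha = 0.1. fail to reject H0.

H = 4.5397, df = 3, p = 0.208777, fail to reject H0.


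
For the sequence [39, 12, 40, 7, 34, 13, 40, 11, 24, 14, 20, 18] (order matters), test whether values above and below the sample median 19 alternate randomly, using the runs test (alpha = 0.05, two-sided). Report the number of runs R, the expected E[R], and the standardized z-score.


Step 1: Compute median = 19; label A = above, B = below.
Labels in order: ABABABABABAB  (n_A = 6, n_B = 6)
Step 2: Count runs R = 12.
Step 3: Under H0 (random ordering), E[R] = 2*n_A*n_B/(n_A+n_B) + 1 = 2*6*6/12 + 1 = 7.0000.
        Var[R] = 2*n_A*n_B*(2*n_A*n_B - n_A - n_B) / ((n_A+n_B)^2 * (n_A+n_B-1)) = 4320/1584 = 2.7273.
        SD[R] = 1.6514.
Step 4: Continuity-corrected z = (R - 0.5 - E[R]) / SD[R] = (12 - 0.5 - 7.0000) / 1.6514 = 2.7249.
Step 5: Two-sided p-value via normal approximation = 2*(1 - Phi(|z|)) = 0.006432.
Step 6: alpha = 0.05. reject H0.

R = 12, z = 2.7249, p = 0.006432, reject H0.


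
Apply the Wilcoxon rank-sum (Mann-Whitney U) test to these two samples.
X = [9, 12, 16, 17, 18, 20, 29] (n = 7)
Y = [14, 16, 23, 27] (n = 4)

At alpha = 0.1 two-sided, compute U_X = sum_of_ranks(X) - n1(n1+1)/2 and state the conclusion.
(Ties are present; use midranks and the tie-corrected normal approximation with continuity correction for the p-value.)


Step 1: Combine and sort all 11 observations; assign midranks.
sorted (value, group): (9,X), (12,X), (14,Y), (16,X), (16,Y), (17,X), (18,X), (20,X), (23,Y), (27,Y), (29,X)
ranks: 9->1, 12->2, 14->3, 16->4.5, 16->4.5, 17->6, 18->7, 20->8, 23->9, 27->10, 29->11
Step 2: Rank sum for X: R1 = 1 + 2 + 4.5 + 6 + 7 + 8 + 11 = 39.5.
Step 3: U_X = R1 - n1(n1+1)/2 = 39.5 - 7*8/2 = 39.5 - 28 = 11.5.
       U_Y = n1*n2 - U_X = 28 - 11.5 = 16.5.
Step 4: Ties are present, so use the tie-corrected normal approximation (with continuity correction) for the p-value.
Step 5: p-value = 0.704817; compare to alpha = 0.1. fail to reject H0.

U_X = 11.5, p = 0.704817, fail to reject H0 at alpha = 0.1.
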